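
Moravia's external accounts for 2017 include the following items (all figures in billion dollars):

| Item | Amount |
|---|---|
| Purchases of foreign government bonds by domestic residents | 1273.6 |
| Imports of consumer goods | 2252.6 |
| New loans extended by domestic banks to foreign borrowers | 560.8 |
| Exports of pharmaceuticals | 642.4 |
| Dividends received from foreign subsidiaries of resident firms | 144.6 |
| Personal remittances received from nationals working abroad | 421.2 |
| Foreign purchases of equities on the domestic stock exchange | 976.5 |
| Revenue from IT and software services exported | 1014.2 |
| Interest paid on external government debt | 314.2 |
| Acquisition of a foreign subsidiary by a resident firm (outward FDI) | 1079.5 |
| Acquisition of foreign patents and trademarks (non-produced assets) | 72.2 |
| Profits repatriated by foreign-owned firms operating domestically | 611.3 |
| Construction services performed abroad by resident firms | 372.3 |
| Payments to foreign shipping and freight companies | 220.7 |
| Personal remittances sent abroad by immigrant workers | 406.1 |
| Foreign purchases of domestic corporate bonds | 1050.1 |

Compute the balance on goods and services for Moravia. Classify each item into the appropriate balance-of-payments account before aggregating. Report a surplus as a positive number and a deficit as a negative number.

Goods: 642.4 - 2252.6 = -1610.2
Services: -220.7 + 1014.2 + 372.3 = 1165.8
Trade balance = -1610.2 + 1165.8 = -444.4
(Excluded from the trade balance — financial account: purchases of foreign government bonds by domestic residents 1273.6, new loans extended by domestic banks to foreign borrowers 560.8, foreign purchases of equities on the domestic stock exchange 976.5, acquisition of a foreign subsidiary by a resident firm (outward FDI) 1079.5, foreign purchases of domestic corporate bonds 1050.1; primary income: dividends received from foreign subsidiaries of resident firms 144.6, interest paid on external government debt 314.2, profits repatriated by foreign-owned firms operating domestically 611.3; secondary income: personal remittances received from nationals working abroad 421.2, personal remittances sent abroad by immigrant workers 406.1; capital account: acquisition of foreign patents and trademarks (non-produced assets) 72.2.)

-444.4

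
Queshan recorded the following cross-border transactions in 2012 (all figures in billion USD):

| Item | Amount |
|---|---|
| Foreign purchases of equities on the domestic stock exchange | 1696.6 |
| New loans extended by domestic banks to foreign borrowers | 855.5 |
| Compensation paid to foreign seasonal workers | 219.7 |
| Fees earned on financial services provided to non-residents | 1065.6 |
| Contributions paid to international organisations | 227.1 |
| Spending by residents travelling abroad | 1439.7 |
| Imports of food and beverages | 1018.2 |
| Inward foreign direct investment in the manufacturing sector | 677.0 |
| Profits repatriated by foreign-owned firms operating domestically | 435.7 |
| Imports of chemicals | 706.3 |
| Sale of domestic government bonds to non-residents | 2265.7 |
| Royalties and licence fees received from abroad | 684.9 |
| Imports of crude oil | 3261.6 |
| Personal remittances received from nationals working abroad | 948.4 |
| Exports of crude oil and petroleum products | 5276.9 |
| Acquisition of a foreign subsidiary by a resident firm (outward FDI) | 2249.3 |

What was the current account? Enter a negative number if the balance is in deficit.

667.5

Goods: 5276.9 - 706.3 - 3261.6 - 1018.2 = 290.8
Services: 684.9 - 1439.7 + 1065.6 = 310.8
Primary income: -219.7 - 435.7 = -655.4
Secondary income: 948.4 - 227.1 = 721.3
Current account = 290.8 + 310.8 + (-655.4) + 721.3 = 667.5
(Excluded from the current account — financial account: foreign purchases of equities on the domestic stock exchange 1696.6, new loans extended by domestic banks to foreign borrowers 855.5, inward foreign direct investment in the manufacturing sector 677.0, sale of domestic government bonds to non-residents 2265.7, acquisition of a foreign subsidiary by a resident firm (outward FDI) 2249.3.)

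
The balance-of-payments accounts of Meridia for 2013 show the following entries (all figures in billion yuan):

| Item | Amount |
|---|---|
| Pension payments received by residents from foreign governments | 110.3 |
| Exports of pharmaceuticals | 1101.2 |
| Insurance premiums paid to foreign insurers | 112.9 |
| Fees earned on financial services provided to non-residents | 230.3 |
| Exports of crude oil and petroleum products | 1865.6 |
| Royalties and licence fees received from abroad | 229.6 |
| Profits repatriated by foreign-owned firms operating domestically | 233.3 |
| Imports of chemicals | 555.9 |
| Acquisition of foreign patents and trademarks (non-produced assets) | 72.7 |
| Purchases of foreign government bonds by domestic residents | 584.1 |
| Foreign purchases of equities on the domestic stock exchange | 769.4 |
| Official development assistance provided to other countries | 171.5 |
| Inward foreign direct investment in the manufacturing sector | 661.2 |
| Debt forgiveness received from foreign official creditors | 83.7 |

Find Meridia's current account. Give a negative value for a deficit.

2463.4

Goods: 1865.6 - 555.9 + 1101.2 = 2410.9
Services: 230.3 + 229.6 - 112.9 = 347.0
Primary income: -233.3
Secondary income: 110.3 - 171.5 = -61.2
Current account = 2410.9 + 347.0 + (-233.3) + (-61.2) = 2463.4
(Excluded from the current account — capital account: acquisition of foreign patents and trademarks (non-produced assets) 72.7, debt forgiveness received from foreign official creditors 83.7; financial account: purchases of foreign government bonds by domestic residents 584.1, foreign purchases of equities on the domestic stock exchange 769.4, inward foreign direct investment in the manufacturing sector 661.2.)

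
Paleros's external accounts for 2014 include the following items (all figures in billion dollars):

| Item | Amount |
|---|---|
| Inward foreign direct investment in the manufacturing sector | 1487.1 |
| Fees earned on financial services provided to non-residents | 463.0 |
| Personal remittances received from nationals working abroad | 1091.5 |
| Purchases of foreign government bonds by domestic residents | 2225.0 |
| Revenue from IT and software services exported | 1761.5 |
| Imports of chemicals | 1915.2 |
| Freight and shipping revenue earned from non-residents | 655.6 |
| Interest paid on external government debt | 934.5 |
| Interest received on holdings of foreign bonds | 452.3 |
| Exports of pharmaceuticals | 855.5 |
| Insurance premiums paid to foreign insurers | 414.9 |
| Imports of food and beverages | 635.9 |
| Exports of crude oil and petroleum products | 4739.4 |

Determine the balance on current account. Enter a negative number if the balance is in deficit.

6118.3

Goods: -1915.2 - 635.9 + 4739.4 + 855.5 = 3043.8
Services: 655.6 - 414.9 + 463.0 + 1761.5 = 2465.2
Primary income: -934.5 + 452.3 = -482.2
Secondary income: 1091.5
Current account = 3043.8 + 2465.2 + (-482.2) + 1091.5 = 6118.3
(Excluded from the current account — financial account: inward foreign direct investment in the manufacturing sector 1487.1, purchases of foreign government bonds by domestic residents 2225.0.)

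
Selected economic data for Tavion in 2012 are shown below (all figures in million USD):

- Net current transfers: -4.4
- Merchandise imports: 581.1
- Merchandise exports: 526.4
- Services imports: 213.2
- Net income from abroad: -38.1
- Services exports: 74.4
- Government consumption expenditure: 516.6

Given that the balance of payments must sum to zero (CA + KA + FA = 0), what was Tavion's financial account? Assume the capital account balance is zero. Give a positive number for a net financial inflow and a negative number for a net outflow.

236.0

Goods balance = 526.4 - 581.1 = -54.7
Services balance = 74.4 - 213.2 = -138.8
Trade balance (goods + services) = -54.7 + (-138.8) = -193.5
Net primary income = -38.1
Net secondary income = -4.4
Current account = -193.5 + (-38.1) + (-4.4) = -236.0
Financial account = -(-236.0) = 236.0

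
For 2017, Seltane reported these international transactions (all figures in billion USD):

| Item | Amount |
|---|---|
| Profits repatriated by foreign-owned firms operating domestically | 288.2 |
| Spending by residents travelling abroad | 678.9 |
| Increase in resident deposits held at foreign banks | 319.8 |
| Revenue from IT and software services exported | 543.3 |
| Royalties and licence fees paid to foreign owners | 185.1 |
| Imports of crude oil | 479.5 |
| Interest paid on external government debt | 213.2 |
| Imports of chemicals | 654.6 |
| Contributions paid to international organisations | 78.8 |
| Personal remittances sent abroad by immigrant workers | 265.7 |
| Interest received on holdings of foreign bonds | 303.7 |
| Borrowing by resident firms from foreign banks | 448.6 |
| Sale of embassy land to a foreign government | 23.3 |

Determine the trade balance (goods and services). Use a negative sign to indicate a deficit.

Goods: -479.5 - 654.6 = -1134.1
Services: -185.1 - 678.9 + 543.3 = -320.7
Trade balance = -1134.1 + (-320.7) = -1454.8
(Excluded from the trade balance — primary income: profits repatriated by foreign-owned firms operating domestically 288.2, interest paid on external government debt 213.2, interest received on holdings of foreign bonds 303.7; financial account: increase in resident deposits held at foreign banks 319.8, borrowing by resident firms from foreign banks 448.6; secondary income: contributions paid to international organisations 78.8, personal remittances sent abroad by immigrant workers 265.7; capital account: sale of embassy land to a foreign government 23.3.)

-1454.8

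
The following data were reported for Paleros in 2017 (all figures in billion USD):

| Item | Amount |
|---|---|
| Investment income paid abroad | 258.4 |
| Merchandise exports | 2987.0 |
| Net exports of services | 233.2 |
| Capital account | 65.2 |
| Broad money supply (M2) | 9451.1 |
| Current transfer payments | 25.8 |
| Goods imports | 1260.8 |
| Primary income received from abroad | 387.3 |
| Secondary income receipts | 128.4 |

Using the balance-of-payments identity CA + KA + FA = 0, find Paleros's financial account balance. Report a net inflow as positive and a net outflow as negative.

Goods balance = 2987.0 - 1260.8 = 1726.2
Services balance = 233.2
Trade balance (goods + services) = 1726.2 + 233.2 = 1959.4
Net primary income = 387.3 - 258.4 = 128.9
Net secondary income = 128.4 - 25.8 = 102.6
Current account = 1959.4 + 128.9 + 102.6 = 2190.9
Financial account = -(2190.9 + 65.2) = -2256.1

-2256.1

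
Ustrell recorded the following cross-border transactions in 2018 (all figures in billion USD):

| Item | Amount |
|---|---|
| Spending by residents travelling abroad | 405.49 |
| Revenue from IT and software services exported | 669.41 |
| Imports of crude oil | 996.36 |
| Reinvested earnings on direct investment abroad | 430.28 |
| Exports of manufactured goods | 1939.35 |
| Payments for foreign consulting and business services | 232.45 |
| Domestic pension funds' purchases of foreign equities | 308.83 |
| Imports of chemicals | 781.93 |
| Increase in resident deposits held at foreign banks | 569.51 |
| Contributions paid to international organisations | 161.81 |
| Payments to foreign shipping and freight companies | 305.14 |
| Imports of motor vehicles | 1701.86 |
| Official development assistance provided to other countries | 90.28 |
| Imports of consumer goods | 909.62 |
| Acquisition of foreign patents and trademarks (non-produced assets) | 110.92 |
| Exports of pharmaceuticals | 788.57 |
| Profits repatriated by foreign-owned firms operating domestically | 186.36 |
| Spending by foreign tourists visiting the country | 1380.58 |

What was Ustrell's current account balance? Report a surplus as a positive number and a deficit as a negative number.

Goods: -996.36 + 788.57 - 909.62 - 781.93 + 1939.35 - 1701.86 = -1661.85
Services: 1380.58 - 305.14 + 669.41 - 405.49 - 232.45 = 1106.91
Primary income: -186.36 + 430.28 = 243.92
Secondary income: -161.81 - 90.28 = -252.09
Current account = (-1661.85) + 1106.91 + 243.92 + (-252.09) = -563.11
(Excluded from the current account — financial account: domestic pension funds' purchases of foreign equities 308.83, increase in resident deposits held at foreign banks 569.51; capital account: acquisition of foreign patents and trademarks (non-produced assets) 110.92.)

-563.11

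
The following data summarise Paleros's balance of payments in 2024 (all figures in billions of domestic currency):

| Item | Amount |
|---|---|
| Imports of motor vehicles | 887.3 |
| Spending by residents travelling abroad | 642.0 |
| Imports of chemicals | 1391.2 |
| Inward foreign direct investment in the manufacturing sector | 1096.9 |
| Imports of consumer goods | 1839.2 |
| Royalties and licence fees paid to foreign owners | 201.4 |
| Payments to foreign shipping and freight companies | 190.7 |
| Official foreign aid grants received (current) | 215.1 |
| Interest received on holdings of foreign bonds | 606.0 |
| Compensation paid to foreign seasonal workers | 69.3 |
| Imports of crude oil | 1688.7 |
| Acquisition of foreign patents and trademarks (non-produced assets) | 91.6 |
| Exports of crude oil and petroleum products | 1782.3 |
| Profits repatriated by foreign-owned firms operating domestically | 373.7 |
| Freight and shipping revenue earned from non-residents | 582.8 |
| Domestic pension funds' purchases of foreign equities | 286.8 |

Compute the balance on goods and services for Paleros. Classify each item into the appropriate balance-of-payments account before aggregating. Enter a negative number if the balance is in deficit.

-4475.4

Goods: -1839.2 + 1782.3 - 1688.7 - 887.3 - 1391.2 = -4024.1
Services: -190.7 - 642.0 + 582.8 - 201.4 = -451.3
Trade balance = -4024.1 + (-451.3) = -4475.4
(Excluded from the trade balance — financial account: inward foreign direct investment in the manufacturing sector 1096.9, domestic pension funds' purchases of foreign equities 286.8; secondary income: official foreign aid grants received (current) 215.1; primary income: interest received on holdings of foreign bonds 606.0, compensation paid to foreign seasonal workers 69.3, profits repatriated by foreign-owned firms operating domestically 373.7; capital account: acquisition of foreign patents and trademarks (non-produced assets) 91.6.)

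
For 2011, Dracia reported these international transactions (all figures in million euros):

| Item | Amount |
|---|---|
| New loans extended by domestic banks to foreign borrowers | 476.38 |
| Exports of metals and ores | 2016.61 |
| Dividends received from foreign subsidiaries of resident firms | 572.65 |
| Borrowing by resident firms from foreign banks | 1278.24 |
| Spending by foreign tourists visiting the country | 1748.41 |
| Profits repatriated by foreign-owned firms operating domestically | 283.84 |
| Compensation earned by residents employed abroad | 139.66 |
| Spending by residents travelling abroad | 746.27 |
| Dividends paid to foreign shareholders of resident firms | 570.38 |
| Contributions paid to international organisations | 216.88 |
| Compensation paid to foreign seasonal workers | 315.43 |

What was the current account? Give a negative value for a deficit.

2344.53

Goods: 2016.61
Services: -746.27 + 1748.41 = 1002.14
Primary income: 139.66 - 283.84 - 315.43 - 570.38 + 572.65 = -457.34
Secondary income: -216.88
Current account = 2016.61 + 1002.14 + (-457.34) + (-216.88) = 2344.53
(Excluded from the current account — financial account: new loans extended by domestic banks to foreign borrowers 476.38, borrowing by resident firms from foreign banks 1278.24.)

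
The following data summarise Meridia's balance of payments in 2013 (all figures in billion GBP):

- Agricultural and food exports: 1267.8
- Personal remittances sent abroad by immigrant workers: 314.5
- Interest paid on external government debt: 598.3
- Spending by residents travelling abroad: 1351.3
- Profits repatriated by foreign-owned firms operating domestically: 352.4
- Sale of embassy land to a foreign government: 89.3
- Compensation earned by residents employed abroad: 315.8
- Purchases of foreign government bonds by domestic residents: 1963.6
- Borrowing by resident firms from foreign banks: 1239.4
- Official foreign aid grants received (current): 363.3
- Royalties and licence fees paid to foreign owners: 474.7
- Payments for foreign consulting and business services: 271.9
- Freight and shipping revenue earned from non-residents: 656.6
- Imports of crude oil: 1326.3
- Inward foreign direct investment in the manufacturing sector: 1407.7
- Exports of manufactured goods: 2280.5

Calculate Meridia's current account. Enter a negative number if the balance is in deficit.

194.6

Goods: -1326.3 + 2280.5 + 1267.8 = 2222.0
Services: -271.9 + 656.6 - 474.7 - 1351.3 = -1441.3
Primary income: 315.8 - 352.4 - 598.3 = -634.9
Secondary income: 363.3 - 314.5 = 48.8
Current account = 2222.0 + (-1441.3) + (-634.9) + 48.8 = 194.6
(Excluded from the current account — capital account: sale of embassy land to a foreign government 89.3; financial account: purchases of foreign government bonds by domestic residents 1963.6, borrowing by resident firms from foreign banks 1239.4, inward foreign direct investment in the manufacturing sector 1407.7.)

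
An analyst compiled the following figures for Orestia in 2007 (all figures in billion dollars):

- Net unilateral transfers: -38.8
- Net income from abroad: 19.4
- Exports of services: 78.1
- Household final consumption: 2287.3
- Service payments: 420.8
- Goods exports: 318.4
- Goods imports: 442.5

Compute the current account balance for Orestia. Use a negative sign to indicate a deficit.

-486.2

Goods balance = 318.4 - 442.5 = -124.1
Services balance = 78.1 - 420.8 = -342.7
Trade balance (goods + services) = -124.1 + (-342.7) = -466.8
Net primary income = 19.4
Net secondary income = -38.8
Current account = -466.8 + 19.4 + (-38.8) = -486.2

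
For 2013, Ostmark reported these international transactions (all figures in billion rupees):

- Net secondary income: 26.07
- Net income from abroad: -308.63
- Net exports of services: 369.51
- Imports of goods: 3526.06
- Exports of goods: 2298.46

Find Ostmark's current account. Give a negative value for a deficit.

-1140.65

Goods balance = 2298.46 - 3526.06 = -1227.60
Services balance = 369.51
Trade balance (goods + services) = -1227.60 + 369.51 = -858.09
Net primary income = -308.63
Net secondary income = 26.07
Current account = -858.09 + (-308.63) + 26.07 = -1140.65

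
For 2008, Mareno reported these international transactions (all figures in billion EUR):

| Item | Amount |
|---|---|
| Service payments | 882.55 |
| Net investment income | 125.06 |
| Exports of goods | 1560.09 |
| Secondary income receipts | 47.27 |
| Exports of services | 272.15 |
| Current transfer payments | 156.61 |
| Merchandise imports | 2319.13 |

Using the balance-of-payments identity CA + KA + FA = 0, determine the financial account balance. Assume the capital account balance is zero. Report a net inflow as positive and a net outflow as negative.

1353.72

Goods balance = 1560.09 - 2319.13 = -759.04
Services balance = 272.15 - 882.55 = -610.40
Trade balance (goods + services) = -759.04 + (-610.40) = -1369.44
Net primary income = 125.06
Net secondary income = 47.27 - 156.61 = -109.34
Current account = -1369.44 + 125.06 + (-109.34) = -1353.72
Financial account = -(-1353.72) = 1353.72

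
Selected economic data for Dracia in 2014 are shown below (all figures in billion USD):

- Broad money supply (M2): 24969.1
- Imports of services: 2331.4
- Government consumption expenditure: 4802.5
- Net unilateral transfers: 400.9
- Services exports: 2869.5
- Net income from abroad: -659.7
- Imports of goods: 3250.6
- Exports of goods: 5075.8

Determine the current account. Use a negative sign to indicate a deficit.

2104.5

Goods balance = 5075.8 - 3250.6 = 1825.2
Services balance = 2869.5 - 2331.4 = 538.1
Trade balance (goods + services) = 1825.2 + 538.1 = 2363.3
Net primary income = -659.7
Net secondary income = 400.9
Current account = 2363.3 + (-659.7) + 400.9 = 2104.5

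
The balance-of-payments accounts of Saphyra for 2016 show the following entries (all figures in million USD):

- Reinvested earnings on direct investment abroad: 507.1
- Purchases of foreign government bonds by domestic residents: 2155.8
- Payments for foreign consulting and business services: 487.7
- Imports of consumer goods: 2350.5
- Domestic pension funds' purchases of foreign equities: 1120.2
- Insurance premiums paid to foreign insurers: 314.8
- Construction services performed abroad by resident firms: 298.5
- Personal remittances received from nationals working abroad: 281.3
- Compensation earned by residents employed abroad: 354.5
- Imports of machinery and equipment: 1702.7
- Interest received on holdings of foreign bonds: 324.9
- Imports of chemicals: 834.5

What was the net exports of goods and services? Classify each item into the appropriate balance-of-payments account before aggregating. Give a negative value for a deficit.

Goods: -1702.7 - 2350.5 - 834.5 = -4887.7
Services: -487.7 - 314.8 + 298.5 = -504.0
Trade balance = -4887.7 + (-504.0) = -5391.7
(Excluded from the trade balance — primary income: reinvested earnings on direct investment abroad 507.1, compensation earned by residents employed abroad 354.5, interest received on holdings of foreign bonds 324.9; financial account: purchases of foreign government bonds by domestic residents 2155.8, domestic pension funds' purchases of foreign equities 1120.2; secondary income: personal remittances received from nationals working abroad 281.3.)

-5391.7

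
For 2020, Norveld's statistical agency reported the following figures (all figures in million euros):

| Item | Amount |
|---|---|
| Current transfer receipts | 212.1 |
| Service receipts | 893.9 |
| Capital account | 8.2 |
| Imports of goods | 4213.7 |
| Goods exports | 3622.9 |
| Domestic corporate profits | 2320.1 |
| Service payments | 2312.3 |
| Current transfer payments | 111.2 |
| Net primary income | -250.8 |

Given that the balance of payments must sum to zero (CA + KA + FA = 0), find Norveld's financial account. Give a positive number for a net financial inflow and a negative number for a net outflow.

Goods balance = 3622.9 - 4213.7 = -590.8
Services balance = 893.9 - 2312.3 = -1418.4
Trade balance (goods + services) = -590.8 + (-1418.4) = -2009.2
Net primary income = -250.8
Net secondary income = 212.1 - 111.2 = 100.9
Current account = -2009.2 + (-250.8) + 100.9 = -2159.1
Financial account = -(-2159.1 + 8.2) = 2150.9

2150.9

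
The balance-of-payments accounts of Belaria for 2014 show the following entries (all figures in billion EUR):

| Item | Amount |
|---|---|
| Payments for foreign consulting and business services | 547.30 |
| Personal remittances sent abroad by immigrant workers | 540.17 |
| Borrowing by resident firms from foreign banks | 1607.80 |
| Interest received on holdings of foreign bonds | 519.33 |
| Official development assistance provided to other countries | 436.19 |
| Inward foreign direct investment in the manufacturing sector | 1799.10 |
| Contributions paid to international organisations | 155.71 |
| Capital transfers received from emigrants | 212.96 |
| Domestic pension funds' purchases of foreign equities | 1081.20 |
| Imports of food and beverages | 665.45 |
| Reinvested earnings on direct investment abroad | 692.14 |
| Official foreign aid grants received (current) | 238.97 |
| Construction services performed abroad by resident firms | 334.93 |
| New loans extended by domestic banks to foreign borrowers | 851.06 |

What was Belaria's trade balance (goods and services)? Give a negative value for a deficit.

-877.82

Goods: -665.45
Services: 334.93 - 547.30 = -212.37
Trade balance = -665.45 + (-212.37) = -877.82
(Excluded from the trade balance — secondary income: personal remittances sent abroad by immigrant workers 540.17, official development assistance provided to other countries 436.19, contributions paid to international organisations 155.71, official foreign aid grants received (current) 238.97; financial account: borrowing by resident firms from foreign banks 1607.80, inward foreign direct investment in the manufacturing sector 1799.10, domestic pension funds' purchases of foreign equities 1081.20, new loans extended by domestic banks to foreign borrowers 851.06; primary income: interest received on holdings of foreign bonds 519.33, reinvested earnings on direct investment abroad 692.14; capital account: capital transfers received from emigrants 212.96.)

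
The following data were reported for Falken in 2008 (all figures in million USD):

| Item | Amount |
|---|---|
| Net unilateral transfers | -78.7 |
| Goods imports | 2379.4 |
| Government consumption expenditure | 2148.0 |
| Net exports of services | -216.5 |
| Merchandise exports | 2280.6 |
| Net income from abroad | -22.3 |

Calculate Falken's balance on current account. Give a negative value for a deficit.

-416.3

Goods balance = 2280.6 - 2379.4 = -98.8
Services balance = -216.5
Trade balance (goods + services) = -98.8 + (-216.5) = -315.3
Net primary income = -22.3
Net secondary income = -78.7
Current account = -315.3 + (-22.3) + (-78.7) = -416.3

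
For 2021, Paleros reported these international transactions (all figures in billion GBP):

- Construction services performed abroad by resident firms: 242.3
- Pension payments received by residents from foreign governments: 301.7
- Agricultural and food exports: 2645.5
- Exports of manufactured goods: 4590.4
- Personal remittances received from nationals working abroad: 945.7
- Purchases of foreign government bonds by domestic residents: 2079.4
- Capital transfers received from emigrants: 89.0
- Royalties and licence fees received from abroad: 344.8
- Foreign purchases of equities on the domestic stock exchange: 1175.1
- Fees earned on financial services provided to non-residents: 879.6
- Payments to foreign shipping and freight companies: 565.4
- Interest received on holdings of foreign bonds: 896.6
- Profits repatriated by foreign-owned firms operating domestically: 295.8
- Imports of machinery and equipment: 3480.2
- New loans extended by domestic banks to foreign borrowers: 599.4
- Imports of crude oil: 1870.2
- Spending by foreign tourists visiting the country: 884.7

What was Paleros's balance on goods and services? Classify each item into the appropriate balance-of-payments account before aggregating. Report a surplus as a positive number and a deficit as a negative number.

Goods: 4590.4 + 2645.5 - 1870.2 - 3480.2 = 1885.5
Services: 242.3 + 884.7 + 879.6 + 344.8 - 565.4 = 1786.0
Trade balance = 1885.5 + 1786.0 = 3671.5
(Excluded from the trade balance — secondary income: pension payments received by residents from foreign governments 301.7, personal remittances received from nationals working abroad 945.7; financial account: purchases of foreign government bonds by domestic residents 2079.4, foreign purchases of equities on the domestic stock exchange 1175.1, new loans extended by domestic banks to foreign borrowers 599.4; capital account: capital transfers received from emigrants 89.0; primary income: interest received on holdings of foreign bonds 896.6, profits repatriated by foreign-owned firms operating domestically 295.8.)

3671.5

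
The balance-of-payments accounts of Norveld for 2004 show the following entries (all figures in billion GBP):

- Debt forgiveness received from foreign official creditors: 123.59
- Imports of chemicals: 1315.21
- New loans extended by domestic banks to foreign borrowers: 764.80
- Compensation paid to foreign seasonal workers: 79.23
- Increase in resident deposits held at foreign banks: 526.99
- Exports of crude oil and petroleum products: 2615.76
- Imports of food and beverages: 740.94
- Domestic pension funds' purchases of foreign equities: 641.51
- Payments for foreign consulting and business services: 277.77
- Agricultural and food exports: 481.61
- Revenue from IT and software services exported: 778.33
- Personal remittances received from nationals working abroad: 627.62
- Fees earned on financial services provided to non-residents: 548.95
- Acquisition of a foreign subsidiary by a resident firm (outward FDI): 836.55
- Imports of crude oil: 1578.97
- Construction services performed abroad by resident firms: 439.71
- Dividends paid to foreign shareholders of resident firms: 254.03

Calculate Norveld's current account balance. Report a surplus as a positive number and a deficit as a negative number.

Goods: 2615.76 + 481.61 - 1578.97 - 740.94 - 1315.21 = -537.75
Services: -277.77 + 439.71 + 778.33 + 548.95 = 1489.22
Primary income: -254.03 - 79.23 = -333.26
Secondary income: 627.62
Current account = (-537.75) + 1489.22 + (-333.26) + 627.62 = 1245.83
(Excluded from the current account — capital account: debt forgiveness received from foreign official creditors 123.59; financial account: new loans extended by domestic banks to foreign borrowers 764.80, increase in resident deposits held at foreign banks 526.99, domestic pension funds' purchases of foreign equities 641.51, acquisition of a foreign subsidiary by a resident firm (outward FDI) 836.55.)

1245.83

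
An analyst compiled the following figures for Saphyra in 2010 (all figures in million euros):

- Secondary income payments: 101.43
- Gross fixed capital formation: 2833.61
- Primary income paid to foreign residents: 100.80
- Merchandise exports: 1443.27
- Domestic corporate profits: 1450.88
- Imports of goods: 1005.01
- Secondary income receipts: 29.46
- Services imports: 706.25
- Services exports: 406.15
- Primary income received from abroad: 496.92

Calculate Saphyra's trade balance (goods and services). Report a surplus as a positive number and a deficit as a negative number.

138.16

Goods balance = 1443.27 - 1005.01 = 438.26
Services balance = 406.15 - 706.25 = -300.10
Trade balance (goods + services) = 438.26 + (-300.10) = 138.16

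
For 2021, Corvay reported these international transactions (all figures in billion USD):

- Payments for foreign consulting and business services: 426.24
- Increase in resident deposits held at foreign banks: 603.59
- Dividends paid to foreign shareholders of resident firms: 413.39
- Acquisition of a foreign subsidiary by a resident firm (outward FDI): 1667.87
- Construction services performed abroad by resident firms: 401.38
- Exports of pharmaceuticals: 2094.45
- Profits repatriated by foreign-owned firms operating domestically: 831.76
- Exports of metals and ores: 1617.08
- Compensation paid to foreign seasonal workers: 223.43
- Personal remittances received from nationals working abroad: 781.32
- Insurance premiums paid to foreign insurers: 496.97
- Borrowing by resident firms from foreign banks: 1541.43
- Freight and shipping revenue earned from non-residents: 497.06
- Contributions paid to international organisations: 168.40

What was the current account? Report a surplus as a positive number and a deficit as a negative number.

Goods: 2094.45 + 1617.08 = 3711.53
Services: -496.97 - 426.24 + 401.38 + 497.06 = -24.77
Primary income: -413.39 - 223.43 - 831.76 = -1468.58
Secondary income: 781.32 - 168.40 = 612.92
Current account = 3711.53 + (-24.77) + (-1468.58) + 612.92 = 2831.10
(Excluded from the current account — financial account: increase in resident deposits held at foreign banks 603.59, acquisition of a foreign subsidiary by a resident firm (outward FDI) 1667.87, borrowing by resident firms from foreign banks 1541.43.)

2831.10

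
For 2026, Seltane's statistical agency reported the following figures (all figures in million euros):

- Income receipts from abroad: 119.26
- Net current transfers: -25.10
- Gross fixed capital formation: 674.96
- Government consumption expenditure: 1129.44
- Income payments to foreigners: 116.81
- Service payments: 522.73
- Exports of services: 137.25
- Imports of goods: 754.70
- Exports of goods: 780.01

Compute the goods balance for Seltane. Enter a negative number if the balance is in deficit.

Goods balance = 780.01 - 754.70 = 25.31

25.31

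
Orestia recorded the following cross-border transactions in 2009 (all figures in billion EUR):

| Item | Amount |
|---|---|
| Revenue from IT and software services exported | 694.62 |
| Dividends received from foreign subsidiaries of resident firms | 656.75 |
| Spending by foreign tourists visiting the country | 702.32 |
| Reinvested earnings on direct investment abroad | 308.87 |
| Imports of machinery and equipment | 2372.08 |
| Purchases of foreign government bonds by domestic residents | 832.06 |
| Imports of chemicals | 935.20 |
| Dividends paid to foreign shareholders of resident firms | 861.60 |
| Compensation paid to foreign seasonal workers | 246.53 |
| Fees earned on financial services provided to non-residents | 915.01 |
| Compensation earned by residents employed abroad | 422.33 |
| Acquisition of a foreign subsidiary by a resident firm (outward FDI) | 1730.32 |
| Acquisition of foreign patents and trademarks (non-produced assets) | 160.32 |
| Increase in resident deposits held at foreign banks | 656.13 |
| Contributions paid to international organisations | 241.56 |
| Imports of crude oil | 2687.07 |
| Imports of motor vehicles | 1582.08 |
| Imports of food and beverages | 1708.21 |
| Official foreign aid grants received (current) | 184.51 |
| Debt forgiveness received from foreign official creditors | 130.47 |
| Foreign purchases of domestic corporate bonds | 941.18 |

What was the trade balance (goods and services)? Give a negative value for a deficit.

Goods: -1582.08 - 1708.21 - 2687.07 - 2372.08 - 935.20 = -9284.64
Services: 702.32 + 694.62 + 915.01 = 2311.95
Trade balance = -9284.64 + 2311.95 = -6972.69
(Excluded from the trade balance — primary income: dividends received from foreign subsidiaries of resident firms 656.75, reinvested earnings on direct investment abroad 308.87, dividends paid to foreign shareholders of resident firms 861.60, compensation paid to foreign seasonal workers 246.53, compensation earned by residents employed abroad 422.33; financial account: purchases of foreign government bonds by domestic residents 832.06, acquisition of a foreign subsidiary by a resident firm (outward FDI) 1730.32, increase in resident deposits held at foreign banks 656.13, foreign purchases of domestic corporate bonds 941.18; capital account: acquisition of foreign patents and trademarks (non-produced assets) 160.32, debt forgiveness received from foreign official creditors 130.47; secondary income: contributions paid to international organisations 241.56, official foreign aid grants received (current) 184.51.)

-6972.69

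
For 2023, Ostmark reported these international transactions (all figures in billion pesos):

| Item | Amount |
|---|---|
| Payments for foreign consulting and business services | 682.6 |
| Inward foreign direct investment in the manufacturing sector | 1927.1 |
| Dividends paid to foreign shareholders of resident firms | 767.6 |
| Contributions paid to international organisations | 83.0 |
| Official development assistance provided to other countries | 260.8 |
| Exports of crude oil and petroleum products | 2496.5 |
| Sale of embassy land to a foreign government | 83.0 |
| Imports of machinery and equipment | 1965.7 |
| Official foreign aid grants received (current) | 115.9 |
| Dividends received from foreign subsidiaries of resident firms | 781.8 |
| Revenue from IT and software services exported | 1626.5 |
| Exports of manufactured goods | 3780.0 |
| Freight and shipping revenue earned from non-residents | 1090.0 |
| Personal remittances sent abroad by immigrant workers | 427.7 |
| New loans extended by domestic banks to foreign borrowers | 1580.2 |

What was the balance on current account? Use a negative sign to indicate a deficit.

Goods: -1965.7 + 2496.5 + 3780.0 = 4310.8
Services: 1090.0 - 682.6 + 1626.5 = 2033.9
Primary income: -767.6 + 781.8 = 14.2
Secondary income: -260.8 + 115.9 - 83.0 - 427.7 = -655.6
Current account = 4310.8 + 2033.9 + 14.2 + (-655.6) = 5703.3
(Excluded from the current account — financial account: inward foreign direct investment in the manufacturing sector 1927.1, new loans extended by domestic banks to foreign borrowers 1580.2; capital account: sale of embassy land to a foreign government 83.0.)

5703.3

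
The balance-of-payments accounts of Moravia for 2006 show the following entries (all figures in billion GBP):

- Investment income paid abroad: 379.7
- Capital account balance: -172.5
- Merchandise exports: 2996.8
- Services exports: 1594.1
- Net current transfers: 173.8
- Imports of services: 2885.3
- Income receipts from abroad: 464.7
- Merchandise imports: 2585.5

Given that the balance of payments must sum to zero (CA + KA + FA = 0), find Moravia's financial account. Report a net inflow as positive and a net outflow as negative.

793.6

Goods balance = 2996.8 - 2585.5 = 411.3
Services balance = 1594.1 - 2885.3 = -1291.2
Trade balance (goods + services) = 411.3 + (-1291.2) = -879.9
Net primary income = 464.7 - 379.7 = 85.0
Net secondary income = 173.8
Current account = -879.9 + 85.0 + 173.8 = -621.1
Financial account = -(-621.1 + (-172.5)) = 793.6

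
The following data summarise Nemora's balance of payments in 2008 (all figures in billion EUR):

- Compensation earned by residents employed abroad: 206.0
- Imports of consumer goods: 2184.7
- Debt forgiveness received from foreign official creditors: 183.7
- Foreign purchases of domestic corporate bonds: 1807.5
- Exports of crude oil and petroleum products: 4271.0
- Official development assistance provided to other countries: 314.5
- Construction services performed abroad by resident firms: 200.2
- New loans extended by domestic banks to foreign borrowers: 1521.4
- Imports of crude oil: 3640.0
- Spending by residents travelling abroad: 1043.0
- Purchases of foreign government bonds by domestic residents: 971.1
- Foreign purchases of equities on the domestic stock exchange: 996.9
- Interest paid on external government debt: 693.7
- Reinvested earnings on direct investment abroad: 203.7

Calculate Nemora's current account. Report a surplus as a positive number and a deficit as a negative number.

Goods: -2184.7 + 4271.0 - 3640.0 = -1553.7
Services: -1043.0 + 200.2 = -842.8
Primary income: -693.7 + 203.7 + 206.0 = -284.0
Secondary income: -314.5
Current account = (-1553.7) + (-842.8) + (-284.0) + (-314.5) = -2995.0
(Excluded from the current account — capital account: debt forgiveness received from foreign official creditors 183.7; financial account: foreign purchases of domestic corporate bonds 1807.5, new loans extended by domestic banks to foreign borrowers 1521.4, purchases of foreign government bonds by domestic residents 971.1, foreign purchases of equities on the domestic stock exchange 996.9.)

-2995.0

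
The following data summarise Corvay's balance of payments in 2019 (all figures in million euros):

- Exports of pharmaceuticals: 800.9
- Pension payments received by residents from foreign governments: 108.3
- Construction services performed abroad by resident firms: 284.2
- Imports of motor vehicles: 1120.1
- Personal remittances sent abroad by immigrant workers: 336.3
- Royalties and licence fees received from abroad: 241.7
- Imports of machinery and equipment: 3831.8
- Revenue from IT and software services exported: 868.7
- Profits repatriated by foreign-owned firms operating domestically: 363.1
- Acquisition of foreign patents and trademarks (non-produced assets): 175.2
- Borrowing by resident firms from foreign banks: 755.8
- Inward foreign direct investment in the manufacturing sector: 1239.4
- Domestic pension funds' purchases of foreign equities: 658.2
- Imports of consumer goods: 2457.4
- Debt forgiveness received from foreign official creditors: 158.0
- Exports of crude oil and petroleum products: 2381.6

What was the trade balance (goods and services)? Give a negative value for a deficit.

Goods: -2457.4 + 800.9 - 1120.1 - 3831.8 + 2381.6 = -4226.8
Services: 241.7 + 868.7 + 284.2 = 1394.6
Trade balance = -4226.8 + 1394.6 = -2832.2
(Excluded from the trade balance — secondary income: pension payments received by residents from foreign governments 108.3, personal remittances sent abroad by immigrant workers 336.3; primary income: profits repatriated by foreign-owned firms operating domestically 363.1; capital account: acquisition of foreign patents and trademarks (non-produced assets) 175.2, debt forgiveness received from foreign official creditors 158.0; financial account: borrowing by resident firms from foreign banks 755.8, inward foreign direct investment in the manufacturing sector 1239.4, domestic pension funds' purchases of foreign equities 658.2.)

-2832.2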